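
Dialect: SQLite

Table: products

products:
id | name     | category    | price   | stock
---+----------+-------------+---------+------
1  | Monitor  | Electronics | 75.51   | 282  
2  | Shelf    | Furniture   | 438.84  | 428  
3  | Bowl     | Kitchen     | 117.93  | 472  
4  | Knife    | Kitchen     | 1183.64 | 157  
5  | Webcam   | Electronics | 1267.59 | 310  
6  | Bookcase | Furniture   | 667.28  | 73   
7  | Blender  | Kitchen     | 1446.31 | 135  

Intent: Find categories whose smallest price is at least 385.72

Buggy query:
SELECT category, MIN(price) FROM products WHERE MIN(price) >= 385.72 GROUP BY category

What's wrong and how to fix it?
Bug: Aggregates like MIN are computed per group after WHERE runs

Fix: Replace WHERE with HAVING after the GROUP BY

Corrected query:
SELECT category, MIN(price) FROM products GROUP BY category HAVING MIN(price) >= 385.72

Result:
category  | MIN(price)
----------+-----------
Furniture | 438.84    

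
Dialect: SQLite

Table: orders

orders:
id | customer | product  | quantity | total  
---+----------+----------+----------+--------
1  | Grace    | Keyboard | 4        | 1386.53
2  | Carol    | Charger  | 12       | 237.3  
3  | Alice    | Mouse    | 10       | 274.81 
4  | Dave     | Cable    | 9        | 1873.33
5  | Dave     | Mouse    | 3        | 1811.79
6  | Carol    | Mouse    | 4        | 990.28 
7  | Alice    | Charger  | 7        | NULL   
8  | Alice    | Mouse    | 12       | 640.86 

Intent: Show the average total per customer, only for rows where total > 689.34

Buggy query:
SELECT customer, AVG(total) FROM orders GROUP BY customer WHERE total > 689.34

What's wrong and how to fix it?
Bug: Row-level WHERE must come before GROUP BY in the clause order

Fix: Move the WHERE clause before GROUP BY

Corrected query:
SELECT customer, AVG(total) FROM orders WHERE total > 689.34 GROUP BY customer

Result:
customer | AVG(total)
---------+-----------
Carol    | 990.28    
Dave     | 1842.56   
Grace    | 1386.53   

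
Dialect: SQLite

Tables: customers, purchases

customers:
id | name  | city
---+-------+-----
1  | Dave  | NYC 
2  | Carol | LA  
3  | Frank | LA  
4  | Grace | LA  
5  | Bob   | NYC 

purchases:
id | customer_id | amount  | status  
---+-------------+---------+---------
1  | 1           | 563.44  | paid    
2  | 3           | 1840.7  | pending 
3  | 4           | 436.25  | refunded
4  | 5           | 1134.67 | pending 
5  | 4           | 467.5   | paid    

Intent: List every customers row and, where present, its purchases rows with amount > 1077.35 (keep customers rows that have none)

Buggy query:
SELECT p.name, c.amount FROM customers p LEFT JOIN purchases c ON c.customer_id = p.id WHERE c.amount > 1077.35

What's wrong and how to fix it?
Bug: Filtering c.amount in WHERE discards the NULL rows produced by LEFT JOIN, turning it into an inner join

Fix: Put 'c.amount > 1077.35' in the JOIN's ON clause instead of WHERE

Corrected query:
SELECT p.name, c.amount FROM customers p LEFT JOIN purchases c ON c.customer_id = p.id AND c.amount > 1077.35

Result:
name  | amount 
------+--------
Dave  | NULL   
Carol | NULL   
Frank | 1840.7 
Grace | NULL   
Bob   | 1134.67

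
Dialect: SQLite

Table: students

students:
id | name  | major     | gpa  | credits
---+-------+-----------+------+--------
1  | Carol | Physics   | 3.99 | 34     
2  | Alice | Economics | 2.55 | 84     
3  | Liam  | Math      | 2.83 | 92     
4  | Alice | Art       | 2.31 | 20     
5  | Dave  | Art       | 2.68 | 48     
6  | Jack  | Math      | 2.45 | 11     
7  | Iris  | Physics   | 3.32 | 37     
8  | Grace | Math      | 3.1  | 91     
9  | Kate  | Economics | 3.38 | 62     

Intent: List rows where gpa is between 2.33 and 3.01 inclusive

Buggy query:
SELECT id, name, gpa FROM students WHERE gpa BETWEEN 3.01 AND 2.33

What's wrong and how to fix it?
Bug: BETWEEN expects the lower bound first; with 3.01 AND 2.33 the range is empty

Fix: Swap the bounds so the smaller value comes first

Corrected query:
SELECT id, name, gpa FROM students WHERE gpa BETWEEN 2.33 AND 3.01

Result:
id | name  | gpa 
---+-------+-----
2  | Alice | 2.55
3  | Liam  | 2.83
5  | Dave  | 2.68
6  | Jack  | 2.45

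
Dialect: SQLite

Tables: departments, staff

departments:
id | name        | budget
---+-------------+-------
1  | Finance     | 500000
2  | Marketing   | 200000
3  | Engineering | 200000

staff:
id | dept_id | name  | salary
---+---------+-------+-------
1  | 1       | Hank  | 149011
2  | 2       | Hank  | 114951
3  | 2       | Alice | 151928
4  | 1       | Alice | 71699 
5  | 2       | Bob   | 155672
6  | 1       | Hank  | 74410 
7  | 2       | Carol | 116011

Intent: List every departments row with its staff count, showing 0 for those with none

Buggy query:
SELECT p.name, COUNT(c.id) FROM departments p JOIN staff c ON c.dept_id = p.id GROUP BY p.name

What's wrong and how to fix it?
Bug: INNER JOIN drops departments rows that have no matching staff rows

Fix: Use LEFT JOIN so parents without children still appear (COUNT(c.id) gives 0)

Corrected query:
SELECT p.name, COUNT(c.id) FROM departments p LEFT JOIN staff c ON c.dept_id = p.id GROUP BY p.name

Result:
name        | COUNT(c.id)
------------+------------
Engineering | 0          
Finance     | 3          
Marketing   | 4          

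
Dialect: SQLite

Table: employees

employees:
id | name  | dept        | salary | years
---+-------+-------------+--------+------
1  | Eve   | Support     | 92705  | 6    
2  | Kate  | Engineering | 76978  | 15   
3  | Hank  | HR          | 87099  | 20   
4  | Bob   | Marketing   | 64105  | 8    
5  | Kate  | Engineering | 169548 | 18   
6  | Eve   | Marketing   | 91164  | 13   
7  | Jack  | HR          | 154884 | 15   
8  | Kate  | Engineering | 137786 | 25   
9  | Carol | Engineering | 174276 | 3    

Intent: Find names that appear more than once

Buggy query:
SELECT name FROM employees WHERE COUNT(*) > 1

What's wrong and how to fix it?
Bug: COUNT(*) is an aggregate and cannot be used in WHERE

Fix: Group first, then use HAVING for the count condition

Corrected query:
SELECT name FROM employees GROUP BY name HAVING COUNT(*) > 1

Result:
name
----
Eve 
Kate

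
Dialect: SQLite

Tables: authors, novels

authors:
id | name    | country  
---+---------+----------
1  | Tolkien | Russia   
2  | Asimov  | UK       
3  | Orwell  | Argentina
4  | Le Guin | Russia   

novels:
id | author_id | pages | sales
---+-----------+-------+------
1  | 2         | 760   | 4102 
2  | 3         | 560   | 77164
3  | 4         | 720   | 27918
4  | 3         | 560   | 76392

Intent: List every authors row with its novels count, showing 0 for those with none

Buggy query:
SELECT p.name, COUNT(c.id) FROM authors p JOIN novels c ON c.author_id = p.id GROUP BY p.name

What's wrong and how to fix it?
Bug: An inner join excludes parents with zero children

Fix: Use LEFT JOIN so parents without children still appear (COUNT(c.id) gives 0)

Corrected query:
SELECT p.name, COUNT(c.id) FROM authors p LEFT JOIN novels c ON c.author_id = p.id GROUP BY p.name

Result:
name    | COUNT(c.id)
--------+------------
Asimov  | 1          
Le Guin | 1          
Orwell  | 2          
Tolkien | 0          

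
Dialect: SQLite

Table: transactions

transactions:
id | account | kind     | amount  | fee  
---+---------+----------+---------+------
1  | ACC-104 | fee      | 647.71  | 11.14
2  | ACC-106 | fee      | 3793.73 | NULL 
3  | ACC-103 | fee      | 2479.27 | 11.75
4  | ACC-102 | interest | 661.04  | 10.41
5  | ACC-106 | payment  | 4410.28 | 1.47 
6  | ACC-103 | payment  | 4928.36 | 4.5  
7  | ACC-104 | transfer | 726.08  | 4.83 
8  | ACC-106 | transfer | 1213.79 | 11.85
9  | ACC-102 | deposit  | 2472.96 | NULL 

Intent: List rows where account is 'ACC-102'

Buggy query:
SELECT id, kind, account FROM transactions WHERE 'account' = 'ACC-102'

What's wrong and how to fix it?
Bug: Single quotes denote string literals in SQL; the column name is being compared as a constant string

Fix: Remove the quotes around the column name (or use double quotes for an identifier)

Corrected query:
SELECT id, kind, account FROM transactions WHERE account = 'ACC-102'

Result:
id | kind     | account
---+----------+--------
4  | interest | ACC-102
9  | deposit  | ACC-102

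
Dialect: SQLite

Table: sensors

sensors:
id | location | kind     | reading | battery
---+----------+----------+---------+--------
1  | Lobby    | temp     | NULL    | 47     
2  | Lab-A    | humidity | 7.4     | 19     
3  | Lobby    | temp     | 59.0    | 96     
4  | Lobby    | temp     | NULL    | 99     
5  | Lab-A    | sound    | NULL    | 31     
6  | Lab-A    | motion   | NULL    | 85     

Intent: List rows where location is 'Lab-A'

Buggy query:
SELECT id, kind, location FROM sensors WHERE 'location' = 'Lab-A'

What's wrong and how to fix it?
Bug: Single quotes denote string literals in SQL; the column name is being compared as a constant string

Fix: Reference the column as location without single quotes

Corrected query:
SELECT id, kind, location FROM sensors WHERE location = 'Lab-A'

Result:
id | kind     | location
---+----------+---------
2  | humidity | Lab-A   
5  | sound    | Lab-A   
6  | motion   | Lab-A   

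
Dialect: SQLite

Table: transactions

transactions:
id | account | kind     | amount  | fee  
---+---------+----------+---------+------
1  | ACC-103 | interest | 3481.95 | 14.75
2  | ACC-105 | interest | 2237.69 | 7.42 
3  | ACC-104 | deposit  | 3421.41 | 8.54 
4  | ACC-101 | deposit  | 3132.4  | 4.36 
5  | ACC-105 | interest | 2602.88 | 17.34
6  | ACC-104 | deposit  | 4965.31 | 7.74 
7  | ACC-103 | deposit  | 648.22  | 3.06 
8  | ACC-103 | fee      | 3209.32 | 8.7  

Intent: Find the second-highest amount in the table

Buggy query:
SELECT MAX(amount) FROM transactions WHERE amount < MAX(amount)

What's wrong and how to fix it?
Bug: The inner MAX is an aggregate inside WHERE, which is not allowed

Fix: Compute the overall MAX in a subquery, then take MAX of rows below it

Corrected query:
SELECT MAX(amount) FROM transactions WHERE amount < (SELECT MAX(amount) FROM transactions)

Result:
MAX(amount)
-----------
3481.95    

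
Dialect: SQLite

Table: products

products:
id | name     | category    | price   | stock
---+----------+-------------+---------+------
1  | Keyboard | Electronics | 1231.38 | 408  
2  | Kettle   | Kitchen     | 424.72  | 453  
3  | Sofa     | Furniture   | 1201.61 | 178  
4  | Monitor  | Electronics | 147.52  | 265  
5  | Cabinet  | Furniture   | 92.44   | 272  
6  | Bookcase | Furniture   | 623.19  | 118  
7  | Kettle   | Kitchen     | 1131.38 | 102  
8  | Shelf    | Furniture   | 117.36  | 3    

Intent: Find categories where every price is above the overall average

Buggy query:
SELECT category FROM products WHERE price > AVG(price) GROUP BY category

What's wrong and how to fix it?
Bug: AVG() is an aggregate; it can't sit directly in WHERE

Fix: Compute the overall average in a scalar subquery and compare each group's MIN against it in HAVING

Corrected query:
SELECT category FROM products GROUP BY category HAVING MIN(price) > (SELECT AVG(price) FROM products)

Result:
(no rows)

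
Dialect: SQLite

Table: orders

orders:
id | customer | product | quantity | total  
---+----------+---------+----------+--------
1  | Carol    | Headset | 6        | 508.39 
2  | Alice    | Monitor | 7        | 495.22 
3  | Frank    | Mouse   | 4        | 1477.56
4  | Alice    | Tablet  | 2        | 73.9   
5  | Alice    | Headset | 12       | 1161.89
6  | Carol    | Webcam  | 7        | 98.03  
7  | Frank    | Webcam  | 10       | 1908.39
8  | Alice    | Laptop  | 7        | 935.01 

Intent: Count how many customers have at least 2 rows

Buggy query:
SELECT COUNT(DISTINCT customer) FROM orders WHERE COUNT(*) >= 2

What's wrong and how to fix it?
Bug: COUNT(*) cannot appear in WHERE; the per-group count doesn't exist yet

Fix: Use a subquery that GROUPs and filters with HAVING, then count its rows

Corrected query:
SELECT COUNT(*) FROM (SELECT customer FROM orders GROUP BY customer HAVING COUNT(*) >= 2)

Result:
COUNT(*)
--------
3       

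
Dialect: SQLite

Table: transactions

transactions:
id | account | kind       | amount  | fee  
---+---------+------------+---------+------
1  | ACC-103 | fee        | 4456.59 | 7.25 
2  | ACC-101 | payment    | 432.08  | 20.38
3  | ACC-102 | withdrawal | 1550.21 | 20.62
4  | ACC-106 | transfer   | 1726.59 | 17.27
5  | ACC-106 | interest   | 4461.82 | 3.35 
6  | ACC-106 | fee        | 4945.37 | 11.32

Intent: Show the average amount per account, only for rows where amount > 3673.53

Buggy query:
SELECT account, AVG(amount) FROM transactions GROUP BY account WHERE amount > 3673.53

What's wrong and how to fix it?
Bug: Row-level WHERE must come before GROUP BY in the clause order

Fix: Move the WHERE clause before GROUP BY

Corrected query:
SELECT account, AVG(amount) FROM transactions WHERE amount > 3673.53 GROUP BY account

Result:
account | AVG(amount)
--------+------------
ACC-103 | 4456.59    
ACC-106 | 4703.595   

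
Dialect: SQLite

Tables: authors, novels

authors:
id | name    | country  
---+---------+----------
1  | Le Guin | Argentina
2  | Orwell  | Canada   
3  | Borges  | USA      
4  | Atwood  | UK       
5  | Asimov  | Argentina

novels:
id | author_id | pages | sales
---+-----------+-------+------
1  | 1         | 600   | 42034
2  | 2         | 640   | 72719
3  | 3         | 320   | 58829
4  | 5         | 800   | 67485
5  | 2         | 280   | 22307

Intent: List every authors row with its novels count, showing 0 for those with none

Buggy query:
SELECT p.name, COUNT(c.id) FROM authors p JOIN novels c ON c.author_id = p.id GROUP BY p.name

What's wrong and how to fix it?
Bug: An inner join excludes parents with zero children

Fix: Use LEFT JOIN so parents without children still appear (COUNT(c.id) gives 0)

Corrected query:
SELECT p.name, COUNT(c.id) FROM authors p LEFT JOIN novels c ON c.author_id = p.id GROUP BY p.name

Result:
name    | COUNT(c.id)
--------+------------
Asimov  | 1          
Atwood  | 0          
Borges  | 1          
Le Guin | 1          
Orwell  | 2          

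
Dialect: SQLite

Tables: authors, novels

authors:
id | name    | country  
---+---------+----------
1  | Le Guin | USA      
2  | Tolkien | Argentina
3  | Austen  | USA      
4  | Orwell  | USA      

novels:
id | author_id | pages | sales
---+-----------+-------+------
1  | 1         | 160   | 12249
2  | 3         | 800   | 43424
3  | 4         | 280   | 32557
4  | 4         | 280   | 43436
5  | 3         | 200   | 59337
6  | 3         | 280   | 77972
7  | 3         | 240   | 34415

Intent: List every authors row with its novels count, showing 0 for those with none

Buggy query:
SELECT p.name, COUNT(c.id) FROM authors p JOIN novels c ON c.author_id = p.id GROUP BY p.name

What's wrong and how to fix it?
Bug: An inner join excludes parents with zero children

Fix: Use LEFT JOIN so parents without children still appear (COUNT(c.id) gives 0)

Corrected query:
SELECT p.name, COUNT(c.id) FROM authors p LEFT JOIN novels c ON c.author_id = p.id GROUP BY p.name

Result:
name    | COUNT(c.id)
--------+------------
Austen  | 4          
Le Guin | 1          
Orwell  | 2          
Tolkien | 0          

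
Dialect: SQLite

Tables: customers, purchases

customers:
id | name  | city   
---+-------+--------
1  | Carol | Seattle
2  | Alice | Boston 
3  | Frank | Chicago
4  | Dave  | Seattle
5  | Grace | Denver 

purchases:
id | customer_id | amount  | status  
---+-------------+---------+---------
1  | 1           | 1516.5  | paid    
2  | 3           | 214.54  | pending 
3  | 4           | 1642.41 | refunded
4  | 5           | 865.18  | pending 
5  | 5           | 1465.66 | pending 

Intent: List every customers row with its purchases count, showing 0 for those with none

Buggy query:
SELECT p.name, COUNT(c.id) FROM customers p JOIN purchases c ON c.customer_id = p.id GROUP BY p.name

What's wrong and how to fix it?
Bug: An inner join excludes parents with zero children

Fix: Switch to LEFT JOIN to retain unmatched parent rows

Corrected query:
SELECT p.name, COUNT(c.id) FROM customers p LEFT JOIN purchases c ON c.customer_id = p.id GROUP BY p.name

Result:
name  | COUNT(c.id)
------+------------
Alice | 0          
Carol | 1          
Dave  | 1          
Frank | 1          
Grace | 2          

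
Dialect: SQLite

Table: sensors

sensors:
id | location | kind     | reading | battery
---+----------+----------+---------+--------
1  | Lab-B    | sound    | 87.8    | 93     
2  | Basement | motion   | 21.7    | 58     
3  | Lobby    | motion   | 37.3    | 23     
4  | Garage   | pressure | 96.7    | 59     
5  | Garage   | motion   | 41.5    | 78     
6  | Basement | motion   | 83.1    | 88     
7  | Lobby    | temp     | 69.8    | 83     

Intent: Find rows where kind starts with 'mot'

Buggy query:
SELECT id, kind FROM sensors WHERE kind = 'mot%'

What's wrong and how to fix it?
Bug: Wildcards only work with LIKE; '=' treats '%' as a literal character

Fix: Use LIKE for wildcard pattern matching

Corrected query:
SELECT id, kind FROM sensors WHERE kind LIKE 'mot%'

Result:
id | kind  
---+-------
2  | motion
3  | motion
5  | motion
6  | motion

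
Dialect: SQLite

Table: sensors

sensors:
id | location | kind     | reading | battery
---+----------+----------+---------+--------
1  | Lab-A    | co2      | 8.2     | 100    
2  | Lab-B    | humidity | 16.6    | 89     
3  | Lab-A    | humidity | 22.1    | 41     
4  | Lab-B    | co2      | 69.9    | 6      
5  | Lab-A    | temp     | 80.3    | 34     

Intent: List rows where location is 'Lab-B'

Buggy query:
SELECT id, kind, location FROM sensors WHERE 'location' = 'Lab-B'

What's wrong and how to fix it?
Bug: Single quotes denote string literals in SQL; the column name is being compared as a constant string

Fix: Remove the quotes around the column name (or use double quotes for an identifier)

Corrected query:
SELECT id, kind, location FROM sensors WHERE location = 'Lab-B'

Result:
id | kind     | location
---+----------+---------
2  | humidity | Lab-B   
4  | co2      | Lab-B   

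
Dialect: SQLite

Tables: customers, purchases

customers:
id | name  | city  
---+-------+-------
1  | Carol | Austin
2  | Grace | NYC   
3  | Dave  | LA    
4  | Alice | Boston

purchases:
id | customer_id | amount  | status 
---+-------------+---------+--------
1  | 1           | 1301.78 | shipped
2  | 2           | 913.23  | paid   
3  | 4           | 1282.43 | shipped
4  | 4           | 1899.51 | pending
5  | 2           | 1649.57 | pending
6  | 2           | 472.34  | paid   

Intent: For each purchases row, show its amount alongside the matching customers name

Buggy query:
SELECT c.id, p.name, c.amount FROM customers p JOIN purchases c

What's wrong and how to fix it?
Bug: Missing join condition: each purchases row is matched to all customers rows instead of just its own

Fix: Add ON c.customer_id = p.id to the JOIN

Corrected query:
SELECT c.id, p.name, c.amount FROM customers p JOIN purchases c ON c.customer_id = p.id

Result:
id | name  | amount 
---+-------+--------
1  | Carol | 1301.78
2  | Grace | 913.23 
3  | Alice | 1282.43
4  | Alice | 1899.51
5  | Grace | 1649.57
6  | Grace | 472.34 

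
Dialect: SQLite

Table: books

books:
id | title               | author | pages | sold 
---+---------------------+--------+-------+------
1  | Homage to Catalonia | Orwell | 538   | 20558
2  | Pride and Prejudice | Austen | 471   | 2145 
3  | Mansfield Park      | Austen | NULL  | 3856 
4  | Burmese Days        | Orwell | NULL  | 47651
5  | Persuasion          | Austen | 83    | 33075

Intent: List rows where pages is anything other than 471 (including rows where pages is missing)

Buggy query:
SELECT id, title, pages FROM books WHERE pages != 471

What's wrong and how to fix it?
Bug: Inequality against NULL is unknown, not true; rows with NULL are dropped

Fix: Handle NULL separately with IS NULL alongside the inequality

Corrected query:
SELECT id, title, pages FROM books WHERE pages != 471 OR pages IS NULL

Result:
id | title               | pages
---+---------------------+------
1  | Homage to Catalonia | 538  
3  | Mansfield Park      | NULL 
4  | Burmese Days        | NULL 
5  | Persuasion          | 83   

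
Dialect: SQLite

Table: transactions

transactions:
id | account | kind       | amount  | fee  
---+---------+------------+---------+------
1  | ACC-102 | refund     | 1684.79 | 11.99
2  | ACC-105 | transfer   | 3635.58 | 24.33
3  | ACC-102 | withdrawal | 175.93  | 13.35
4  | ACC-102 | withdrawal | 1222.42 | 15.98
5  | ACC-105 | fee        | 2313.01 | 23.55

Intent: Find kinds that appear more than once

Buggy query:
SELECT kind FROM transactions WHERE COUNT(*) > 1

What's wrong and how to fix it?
Bug: COUNT(*) is an aggregate and cannot be used in WHERE

Fix: GROUP BY kind, then filter groups with HAVING COUNT(*) > 1

Corrected query:
SELECT kind FROM transactions GROUP BY kind HAVING COUNT(*) > 1

Result:
kind      
----------
withdrawal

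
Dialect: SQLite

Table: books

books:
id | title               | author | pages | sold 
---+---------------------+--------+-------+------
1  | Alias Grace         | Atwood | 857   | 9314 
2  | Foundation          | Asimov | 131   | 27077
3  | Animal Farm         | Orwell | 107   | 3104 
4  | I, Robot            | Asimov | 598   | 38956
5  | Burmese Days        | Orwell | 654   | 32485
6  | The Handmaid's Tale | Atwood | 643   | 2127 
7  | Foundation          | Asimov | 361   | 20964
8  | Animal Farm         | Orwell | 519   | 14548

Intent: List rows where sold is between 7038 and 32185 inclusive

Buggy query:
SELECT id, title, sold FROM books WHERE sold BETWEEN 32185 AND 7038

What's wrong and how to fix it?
Bug: The bounds are reversed; BETWEEN a AND b requires a <= b to match anything

Fix: Write BETWEEN 7038 AND 32185

Corrected query:
SELECT id, title, sold FROM books WHERE sold BETWEEN 7038 AND 32185

Result:
id | title       | sold 
---+-------------+------
1  | Alias Grace | 9314 
2  | Foundation  | 27077
7  | Foundation  | 20964
8  | Animal Farm | 14548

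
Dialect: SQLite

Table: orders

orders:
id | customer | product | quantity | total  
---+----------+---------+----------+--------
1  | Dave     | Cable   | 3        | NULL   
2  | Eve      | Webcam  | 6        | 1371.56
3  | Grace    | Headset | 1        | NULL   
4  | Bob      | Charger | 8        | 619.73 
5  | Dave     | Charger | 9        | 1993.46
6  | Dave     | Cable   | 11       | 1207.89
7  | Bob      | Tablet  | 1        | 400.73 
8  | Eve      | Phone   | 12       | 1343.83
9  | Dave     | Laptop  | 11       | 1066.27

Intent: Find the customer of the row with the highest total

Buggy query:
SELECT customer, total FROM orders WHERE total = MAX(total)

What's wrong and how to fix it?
Bug: WHERE is evaluated per row; an aggregate over the whole table isn't defined there

Fix: Wrap MAX in a scalar subquery so WHERE compares against a single value

Corrected query:
SELECT customer, total FROM orders WHERE total = (SELECT MAX(total) FROM orders)

Result:
customer | total  
---------+--------
Dave     | 1993.46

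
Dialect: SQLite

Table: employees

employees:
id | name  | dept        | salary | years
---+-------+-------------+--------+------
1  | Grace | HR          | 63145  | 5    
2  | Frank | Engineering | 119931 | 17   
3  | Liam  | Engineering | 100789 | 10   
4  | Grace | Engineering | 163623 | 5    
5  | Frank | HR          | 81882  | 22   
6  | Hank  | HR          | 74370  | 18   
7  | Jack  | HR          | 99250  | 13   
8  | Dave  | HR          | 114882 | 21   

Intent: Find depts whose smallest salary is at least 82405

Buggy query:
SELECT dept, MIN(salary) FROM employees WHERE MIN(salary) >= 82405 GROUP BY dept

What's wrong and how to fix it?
Bug: MIN() in WHERE is a misuse of aggregate

Fix: Use HAVING for the per-group MIN condition

Corrected query:
SELECT dept, MIN(salary) FROM employees GROUP BY dept HAVING MIN(salary) >= 82405

Result:
dept        | MIN(salary)
------------+------------
Engineering | 100789     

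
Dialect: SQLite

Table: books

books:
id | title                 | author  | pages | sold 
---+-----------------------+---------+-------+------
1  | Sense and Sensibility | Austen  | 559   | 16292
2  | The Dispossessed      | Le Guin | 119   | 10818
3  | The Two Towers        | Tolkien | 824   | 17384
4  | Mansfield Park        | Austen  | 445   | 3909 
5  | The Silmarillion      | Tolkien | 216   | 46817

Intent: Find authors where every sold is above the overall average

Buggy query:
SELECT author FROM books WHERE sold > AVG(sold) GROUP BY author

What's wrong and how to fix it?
Bug: WHERE evaluates per row before aggregation, so AVG() is unavailable

Fix: Use a subquery for AVG and a HAVING MIN(...) filter so the condition holds for every row in the group

Corrected query:
SELECT author FROM books GROUP BY author HAVING MIN(sold) > (SELECT AVG(sold) FROM books)

Result:
(no rows)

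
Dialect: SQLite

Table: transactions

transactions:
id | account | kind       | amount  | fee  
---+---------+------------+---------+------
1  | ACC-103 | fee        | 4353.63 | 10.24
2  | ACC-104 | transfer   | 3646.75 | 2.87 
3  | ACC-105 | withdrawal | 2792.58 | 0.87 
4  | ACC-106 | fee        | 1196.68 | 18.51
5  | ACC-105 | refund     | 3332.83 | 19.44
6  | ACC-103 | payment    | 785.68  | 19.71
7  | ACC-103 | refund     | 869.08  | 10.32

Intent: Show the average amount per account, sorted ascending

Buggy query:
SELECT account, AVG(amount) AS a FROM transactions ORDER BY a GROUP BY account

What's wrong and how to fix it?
Bug: GROUP BY must precede ORDER BY

Fix: Reorder: SELECT … FROM … GROUP BY … ORDER BY …

Corrected query:
SELECT account, AVG(amount) AS a FROM transactions GROUP BY account ORDER BY a

Result:
account | a          
--------+------------
ACC-106 | 1196.68    
ACC-103 | 2002.796667
ACC-105 | 3062.705   
ACC-104 | 3646.75    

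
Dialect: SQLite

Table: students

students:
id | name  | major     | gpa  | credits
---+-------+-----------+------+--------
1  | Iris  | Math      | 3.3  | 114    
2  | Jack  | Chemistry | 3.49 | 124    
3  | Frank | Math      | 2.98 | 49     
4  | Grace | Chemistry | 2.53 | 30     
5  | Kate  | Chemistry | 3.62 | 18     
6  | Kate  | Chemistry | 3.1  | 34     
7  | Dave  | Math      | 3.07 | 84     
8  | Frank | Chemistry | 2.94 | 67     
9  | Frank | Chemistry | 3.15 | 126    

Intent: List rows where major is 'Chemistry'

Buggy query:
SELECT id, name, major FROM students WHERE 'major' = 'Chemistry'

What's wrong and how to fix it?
Bug: 'major' in single quotes is a string literal, not the column; the comparison is literal-vs-literal and never true

Fix: Remove the quotes around the column name (or use double quotes for an identifier)

Corrected query:
SELECT id, name, major FROM students WHERE major = 'Chemistry'

Result:
id | name  | major    
---+-------+----------
2  | Jack  | Chemistry
4  | Grace | Chemistry
5  | Kate  | Chemistry
6  | Kate  | Chemistry
8  | Frank | Chemistry
9  | Frank | Chemistry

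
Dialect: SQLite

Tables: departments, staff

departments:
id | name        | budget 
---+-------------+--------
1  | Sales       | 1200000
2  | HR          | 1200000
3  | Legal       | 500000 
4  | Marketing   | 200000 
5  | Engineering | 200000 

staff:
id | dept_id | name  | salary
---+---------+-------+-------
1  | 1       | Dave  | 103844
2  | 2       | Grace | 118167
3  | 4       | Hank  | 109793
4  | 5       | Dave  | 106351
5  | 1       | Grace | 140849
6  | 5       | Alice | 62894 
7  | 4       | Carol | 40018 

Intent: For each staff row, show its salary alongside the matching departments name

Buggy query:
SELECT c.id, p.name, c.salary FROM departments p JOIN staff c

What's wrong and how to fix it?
Bug: JOIN with no ON clause produces a cartesian product; every staff row pairs with every departments row

Fix: Specify the join condition linking the foreign key to the parent id

Corrected query:
SELECT c.id, p.name, c.salary FROM departments p JOIN staff c ON c.dept_id = p.id

Result:
id | name        | salary
---+-------------+-------
1  | Sales       | 103844
2  | HR          | 118167
3  | Marketing   | 109793
4  | Engineering | 106351
5  | Sales       | 140849
6  | Engineering | 62894 
7  | Marketing   | 40018 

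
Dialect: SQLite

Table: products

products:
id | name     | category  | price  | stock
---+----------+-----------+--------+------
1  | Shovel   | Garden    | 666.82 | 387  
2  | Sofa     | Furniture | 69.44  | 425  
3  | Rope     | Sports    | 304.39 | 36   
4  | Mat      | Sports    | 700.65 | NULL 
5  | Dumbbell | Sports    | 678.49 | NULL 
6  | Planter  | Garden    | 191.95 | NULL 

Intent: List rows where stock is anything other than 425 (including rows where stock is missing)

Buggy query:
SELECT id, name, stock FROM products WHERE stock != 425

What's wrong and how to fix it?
Bug: Inequality against NULL is unknown, not true; rows with NULL are dropped

Fix: Add an explicit OR stock IS NULL to include the missing-value rows

Corrected query:
SELECT id, name, stock FROM products WHERE stock != 425 OR stock IS NULL

Result:
id | name     | stock
---+----------+------
1  | Shovel   | 387  
3  | Rope     | 36   
4  | Mat      | NULL 
5  | Dumbbell | NULL 
6  | Planter  | NULL 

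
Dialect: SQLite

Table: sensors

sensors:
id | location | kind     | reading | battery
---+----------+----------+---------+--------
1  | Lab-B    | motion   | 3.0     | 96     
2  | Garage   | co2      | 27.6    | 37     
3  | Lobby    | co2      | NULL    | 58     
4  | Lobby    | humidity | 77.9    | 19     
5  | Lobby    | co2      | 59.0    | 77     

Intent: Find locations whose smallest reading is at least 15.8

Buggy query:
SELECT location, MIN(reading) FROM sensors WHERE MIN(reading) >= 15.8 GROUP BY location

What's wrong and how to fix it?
Bug: MIN() in WHERE is a misuse of aggregate

Fix: Use HAVING for the per-group MIN condition

Corrected query:
SELECT location, MIN(reading) FROM sensors GROUP BY location HAVING MIN(reading) >= 15.8

Result:
location | MIN(reading)
---------+-------------
Garage   | 27.6        
Lobby    | 59          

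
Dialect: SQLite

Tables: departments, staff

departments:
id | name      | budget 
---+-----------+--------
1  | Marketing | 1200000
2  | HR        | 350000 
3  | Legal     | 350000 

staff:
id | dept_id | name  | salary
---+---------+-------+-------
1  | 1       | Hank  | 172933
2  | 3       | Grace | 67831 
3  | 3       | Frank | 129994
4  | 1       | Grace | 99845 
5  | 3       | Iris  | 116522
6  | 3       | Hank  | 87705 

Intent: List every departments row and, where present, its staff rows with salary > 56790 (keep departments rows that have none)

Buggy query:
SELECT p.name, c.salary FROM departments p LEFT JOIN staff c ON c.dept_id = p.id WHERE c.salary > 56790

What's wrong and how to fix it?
Bug: A WHERE condition on the right-hand table after LEFT JOIN drops unmatched parents

Fix: Put 'c.salary > 56790' in the JOIN's ON clause instead of WHERE

Corrected query:
SELECT p.name, c.salary FROM departments p LEFT JOIN staff c ON c.dept_id = p.id AND c.salary > 56790

Result:
name      | salary
----------+-------
Marketing | 99845 
Marketing | 172933
HR        | NULL  
Legal     | 67831 
Legal     | 87705 
Legal     | 116522
Legal     | 129994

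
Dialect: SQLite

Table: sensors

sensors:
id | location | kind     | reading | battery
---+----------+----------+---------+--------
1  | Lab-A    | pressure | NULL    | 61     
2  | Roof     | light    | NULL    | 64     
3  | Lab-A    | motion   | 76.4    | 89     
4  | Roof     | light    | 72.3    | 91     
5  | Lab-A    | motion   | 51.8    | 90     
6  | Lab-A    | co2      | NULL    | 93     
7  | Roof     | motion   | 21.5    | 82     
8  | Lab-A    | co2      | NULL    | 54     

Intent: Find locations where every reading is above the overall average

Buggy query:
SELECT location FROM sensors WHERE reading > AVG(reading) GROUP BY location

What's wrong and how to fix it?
Bug: WHERE evaluates per row before aggregation, so AVG() is unavailable

Fix: Use a subquery for AVG and a HAVING MIN(...) filter so the condition holds for every row in the group

Corrected query:
SELECT location FROM sensors GROUP BY location HAVING MIN(reading) > (SELECT AVG(reading) FROM sensors)

Result:
(no rows)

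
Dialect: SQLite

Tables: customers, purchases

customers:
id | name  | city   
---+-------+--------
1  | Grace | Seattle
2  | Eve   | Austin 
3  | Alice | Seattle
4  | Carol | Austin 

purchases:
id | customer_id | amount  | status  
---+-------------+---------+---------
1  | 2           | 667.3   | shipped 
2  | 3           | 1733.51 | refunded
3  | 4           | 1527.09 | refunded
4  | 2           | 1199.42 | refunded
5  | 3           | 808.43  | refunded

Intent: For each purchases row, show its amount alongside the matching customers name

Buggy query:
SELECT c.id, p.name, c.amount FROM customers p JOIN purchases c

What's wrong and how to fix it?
Bug: JOIN with no ON clause produces a cartesian product; every purchases row pairs with every customers row

Fix: Add ON c.customer_id = p.id to the JOIN

Corrected query:
SELECT c.id, p.name, c.amount FROM customers p JOIN purchases c ON c.customer_id = p.id

Result:
id | name  | amount 
---+-------+--------
1  | Eve   | 667.3  
2  | Alice | 1733.51
3  | Carol | 1527.09
4  | Eve   | 1199.42
5  | Alice | 808.43 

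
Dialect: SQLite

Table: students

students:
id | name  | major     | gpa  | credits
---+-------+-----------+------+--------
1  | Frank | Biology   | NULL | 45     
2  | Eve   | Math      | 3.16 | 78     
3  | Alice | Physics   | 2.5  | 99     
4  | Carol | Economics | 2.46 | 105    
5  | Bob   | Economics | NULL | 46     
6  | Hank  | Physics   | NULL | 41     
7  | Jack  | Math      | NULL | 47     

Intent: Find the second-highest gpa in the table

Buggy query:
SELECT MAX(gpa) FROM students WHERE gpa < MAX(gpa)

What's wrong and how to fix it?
Bug: The inner MAX is an aggregate inside WHERE, which is not allowed

Fix: Compute the overall MAX in a subquery, then take MAX of rows below it

Corrected query:
SELECT MAX(gpa) FROM students WHERE gpa < (SELECT MAX(gpa) FROM students)

Result:
MAX(gpa)
--------
2.5     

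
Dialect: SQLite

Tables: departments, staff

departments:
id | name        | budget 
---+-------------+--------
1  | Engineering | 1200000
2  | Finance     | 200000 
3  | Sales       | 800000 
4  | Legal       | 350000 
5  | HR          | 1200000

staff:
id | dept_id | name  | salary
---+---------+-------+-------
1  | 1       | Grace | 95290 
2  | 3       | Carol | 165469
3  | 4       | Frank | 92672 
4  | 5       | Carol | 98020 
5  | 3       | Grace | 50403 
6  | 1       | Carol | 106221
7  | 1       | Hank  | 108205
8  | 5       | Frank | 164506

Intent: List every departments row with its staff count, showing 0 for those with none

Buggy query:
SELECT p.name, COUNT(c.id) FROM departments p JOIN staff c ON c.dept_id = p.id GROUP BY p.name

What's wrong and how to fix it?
Bug: An inner join excludes parents with zero children

Fix: Switch to LEFT JOIN to retain unmatched parent rows

Corrected query:
SELECT p.name, COUNT(c.id) FROM departments p LEFT JOIN staff c ON c.dept_id = p.id GROUP BY p.name

Result:
name        | COUNT(c.id)
------------+------------
Engineering | 3          
Finance     | 0          
HR          | 2          
Legal       | 1          
Sales       | 2          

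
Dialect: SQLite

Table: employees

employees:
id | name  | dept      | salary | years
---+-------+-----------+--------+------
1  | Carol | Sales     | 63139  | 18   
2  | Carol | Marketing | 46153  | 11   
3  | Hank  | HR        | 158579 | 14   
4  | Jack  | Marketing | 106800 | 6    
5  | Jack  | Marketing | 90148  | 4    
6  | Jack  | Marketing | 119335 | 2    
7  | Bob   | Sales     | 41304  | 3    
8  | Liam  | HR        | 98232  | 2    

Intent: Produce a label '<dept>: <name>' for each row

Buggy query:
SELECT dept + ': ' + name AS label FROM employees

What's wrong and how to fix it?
Bug: '+' is numeric addition; on text columns SQLite converts them to 0 instead of concatenating

Fix: Replace + with || to concatenate text

Corrected query:
SELECT dept || ': ' || name AS label FROM employees

Result:
label           
----------------
Sales: Carol    
Marketing: Carol
HR: Hank        
Marketing: Jack 
Marketing: Jack 
Marketing: Jack 
Sales: Bob      
HR: Liam        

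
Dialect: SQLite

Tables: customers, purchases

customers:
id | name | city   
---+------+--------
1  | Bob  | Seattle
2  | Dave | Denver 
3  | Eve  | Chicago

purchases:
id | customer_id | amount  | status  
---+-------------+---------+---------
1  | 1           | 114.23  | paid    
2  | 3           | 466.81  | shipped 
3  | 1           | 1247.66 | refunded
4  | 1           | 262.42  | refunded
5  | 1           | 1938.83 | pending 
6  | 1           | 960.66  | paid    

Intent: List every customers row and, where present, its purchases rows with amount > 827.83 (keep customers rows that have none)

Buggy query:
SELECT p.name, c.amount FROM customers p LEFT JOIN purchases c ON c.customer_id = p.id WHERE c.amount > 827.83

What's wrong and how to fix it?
Bug: Filtering c.amount in WHERE discards the NULL rows produced by LEFT JOIN, turning it into an inner join

Fix: Move the right-table condition into the ON clause so unmatched parents are kept

Corrected query:
SELECT p.name, c.amount FROM customers p LEFT JOIN purchases c ON c.customer_id = p.id AND c.amount > 827.83

Result:
name | amount 
-----+--------
Bob  | 960.66 
Bob  | 1247.66
Bob  | 1938.83
Dave | NULL   
Eve  | NULL   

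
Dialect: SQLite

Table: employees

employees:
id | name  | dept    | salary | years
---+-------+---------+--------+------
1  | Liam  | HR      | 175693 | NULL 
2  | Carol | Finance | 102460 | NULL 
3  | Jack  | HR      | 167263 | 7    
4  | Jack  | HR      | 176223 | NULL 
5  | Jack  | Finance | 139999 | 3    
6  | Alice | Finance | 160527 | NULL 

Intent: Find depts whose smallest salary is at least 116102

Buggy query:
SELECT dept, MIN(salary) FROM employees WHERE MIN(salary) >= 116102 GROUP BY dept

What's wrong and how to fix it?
Bug: MIN() in WHERE is a misuse of aggregate

Fix: Use HAVING for the per-group MIN condition

Corrected query:
SELECT dept, MIN(salary) FROM employees GROUP BY dept HAVING MIN(salary) >= 116102

Result:
dept | MIN(salary)
-----+------------
HR   | 167263     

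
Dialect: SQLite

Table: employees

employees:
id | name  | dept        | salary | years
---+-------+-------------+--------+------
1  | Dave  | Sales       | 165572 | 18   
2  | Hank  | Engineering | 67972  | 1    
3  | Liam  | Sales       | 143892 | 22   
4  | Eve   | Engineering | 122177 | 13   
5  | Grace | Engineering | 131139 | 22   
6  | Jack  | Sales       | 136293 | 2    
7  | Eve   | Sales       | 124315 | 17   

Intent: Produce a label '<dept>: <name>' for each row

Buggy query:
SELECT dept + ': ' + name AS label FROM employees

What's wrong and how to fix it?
Bug: SQLite uses || for string concatenation; + coerces text to numbers (yielding 0)

Fix: Replace + with || to concatenate text

Corrected query:
SELECT dept || ': ' || name AS label FROM employees

Result:
label             
------------------
Sales: Dave       
Engineering: Hank 
Sales: Liam       
Engineering: Eve  
Engineering: Grace
Sales: Jack       
Sales: Eve        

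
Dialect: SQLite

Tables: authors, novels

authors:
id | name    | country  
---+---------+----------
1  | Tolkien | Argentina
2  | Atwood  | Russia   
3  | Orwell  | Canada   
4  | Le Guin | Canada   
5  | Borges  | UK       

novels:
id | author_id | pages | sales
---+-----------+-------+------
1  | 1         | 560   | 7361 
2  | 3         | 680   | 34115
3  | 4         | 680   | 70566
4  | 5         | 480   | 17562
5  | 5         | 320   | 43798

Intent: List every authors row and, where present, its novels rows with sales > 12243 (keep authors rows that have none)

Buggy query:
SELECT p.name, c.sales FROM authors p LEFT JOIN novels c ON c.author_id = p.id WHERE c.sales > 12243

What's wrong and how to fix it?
Bug: A WHERE condition on the right-hand table after LEFT JOIN drops unmatched parents

Fix: Move the right-table condition into the ON clause so unmatched parents are kept

Corrected query:
SELECT p.name, c.sales FROM authors p LEFT JOIN novels c ON c.author_id = p.id AND c.sales > 12243

Result:
name    | sales
--------+------
Tolkien | NULL 
Atwood  | NULL 
Orwell  | 34115
Le Guin | 70566
Borges  | 17562
Borges  | 43798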